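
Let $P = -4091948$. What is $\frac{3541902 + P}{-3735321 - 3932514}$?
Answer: $\frac{78578}{1095405} \approx 0.071734$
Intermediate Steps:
$\frac{3541902 + P}{-3735321 - 3932514} = \frac{3541902 - 4091948}{-3735321 - 3932514} = - \frac{550046}{-7667835} = \left(-550046\right) \left(- \frac{1}{7667835}\right) = \frac{78578}{1095405}$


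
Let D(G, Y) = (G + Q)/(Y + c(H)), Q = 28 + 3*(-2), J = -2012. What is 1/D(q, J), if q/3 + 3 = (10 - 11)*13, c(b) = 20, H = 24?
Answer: 996/13 ≈ 76.615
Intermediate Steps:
Q = 22 (Q = 28 - 6 = 22)
q = -48 (q = -9 + 3*((10 - 11)*13) = -9 + 3*(-1*13) = -9 + 3*(-13) = -9 - 39 = -48)
D(G, Y) = (22 + G)/(20 + Y) (D(G, Y) = (G + 22)/(Y + 20) = (22 + G)/(20 + Y))
1/D(q, J) = 1/((22 - 48)/(20 - 2012)) = 1/(-26/(-1992)) = 1/(-1/1992*(-26)) = 1/(13/996) = 996/13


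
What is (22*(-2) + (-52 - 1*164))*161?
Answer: -41860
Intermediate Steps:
(22*(-2) + (-52 - 1*164))*161 = (-44 + (-52 - 164))*161 = (-44 - 216)*161 = -260*161 = -41860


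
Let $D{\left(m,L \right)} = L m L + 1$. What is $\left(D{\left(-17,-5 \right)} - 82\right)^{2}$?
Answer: $256036$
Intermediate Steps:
$D{\left(m,L \right)} = 1 + m L^{2}$ ($D{\left(m,L \right)} = m L^{2} + 1 = 1 + m L^{2}$)
$\left(D{\left(-17,-5 \right)} - 82\right)^{2} = \left(\left(1 - 17 \left(-5\right)^{2}\right) - 82\right)^{2} = \left(\left(1 - 425\right) - 82\right)^{2} = \left(-424 - 82\right)^{2} = \left(-506\right)^{2} = 256036$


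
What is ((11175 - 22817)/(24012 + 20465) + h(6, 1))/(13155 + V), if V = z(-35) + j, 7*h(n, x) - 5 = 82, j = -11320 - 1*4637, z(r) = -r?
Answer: -3788005/861475013 ≈ -0.0043971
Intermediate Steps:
j = -15957 (j = -11320 - 4637 = -15957)
h(n, x) = 87/7 (h(n, x) = 5/7 + (⅐)*82 = 5/7 + 82/7 = 87/7)
V = -15922 (V = -1*(-35) - 15957 = 35 - 15957 = -15922)
((11175 - 22817)/(24012 + 20465) + h(6, 1))/(13155 + V) = ((11175 - 22817)/(24012 + 20465) + 87/7)/(13155 - 15922) = (-11642/44477 + 87/7)/(-2767) = (-11642*1/44477 + 87/7)*(-1/2767) = (-11642/44477 + 87/7)*(-1/2767) = (3788005/311339)*(-1/2767) = -3788005/861475013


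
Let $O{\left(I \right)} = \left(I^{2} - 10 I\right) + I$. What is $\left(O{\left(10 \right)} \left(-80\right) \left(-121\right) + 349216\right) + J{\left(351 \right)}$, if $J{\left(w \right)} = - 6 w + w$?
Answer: $444261$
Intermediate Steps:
$O{\left(I \right)} = I^{2} - 9 I$
$J{\left(w \right)} = - 5 w$
$\left(O{\left(10 \right)} \left(-80\right) \left(-121\right) + 349216\right) + J{\left(351 \right)} = \left(10 \left(-9 + 10\right) \left(-80\right) \left(-121\right) + 349216\right) - 1755 = \left(10 \cdot 1 \left(-80\right) \left(-121\right) + 349216\right) - 1755 = \left(10 \left(-80\right) \left(-121\right) + 349216\right) - 1755 = \left(\left(-800\right) \left(-121\right) + 349216\right) - 1755 = \left(96800 + 349216\right) - 1755 = 446016 - 1755 = 444261$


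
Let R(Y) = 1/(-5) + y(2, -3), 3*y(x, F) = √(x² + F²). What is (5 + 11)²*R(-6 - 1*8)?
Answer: -256/5 + 256*√13/3 ≈ 256.47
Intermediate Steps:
y(x, F) = √(F² + x²)/3 (y(x, F) = √(x² + F²)/3 = √(F² + x²)/3)
R(Y) = -⅕ + √13/3 (R(Y) = 1/(-5) + √((-3)² + 2²)/3 = -⅕ + √(9 + 4)/3 = -⅕ + √13/3)
(5 + 11)²*R(-6 - 1*8) = (5 + 11)²*(-⅕ + √13/3) = 16²*(-⅕ + √13/3) = 256*(-⅕ + √13/3) = -256/5 + 256*√13/3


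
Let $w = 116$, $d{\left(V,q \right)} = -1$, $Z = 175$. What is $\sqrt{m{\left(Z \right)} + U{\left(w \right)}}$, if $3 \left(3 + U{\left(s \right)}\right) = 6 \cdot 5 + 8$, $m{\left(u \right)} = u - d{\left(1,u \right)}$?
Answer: $\frac{\sqrt{1671}}{3} \approx 13.626$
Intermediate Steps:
$m{\left(u \right)} = 1 + u$ ($m{\left(u \right)} = u - -1 = u + 1 = 1 + u$)
$U{\left(s \right)} = \frac{29}{3}$ ($U{\left(s \right)} = -3 + \frac{6 \cdot 5 + 8}{3} = -3 + \frac{30 + 8}{3} = -3 + \frac{1}{3} \cdot 38 = -3 + \frac{38}{3} = \frac{29}{3}$)
$\sqrt{m{\left(Z \right)} + U{\left(w \right)}} = \sqrt{\left(1 + 175\right) + \frac{29}{3}} = \sqrt{176 + \frac{29}{3}} = \sqrt{\frac{557}{3}} = \frac{\sqrt{1671}}{3}$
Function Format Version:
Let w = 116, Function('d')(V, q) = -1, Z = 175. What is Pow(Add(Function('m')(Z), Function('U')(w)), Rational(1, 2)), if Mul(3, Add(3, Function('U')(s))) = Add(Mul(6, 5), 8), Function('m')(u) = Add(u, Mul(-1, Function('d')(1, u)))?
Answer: Mul(Rational(1, 3), Pow(1671, Rational(1, 2))) ≈ 13.626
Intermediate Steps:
Function('m')(u) = Add(1, u) (Function('m')(u) = Add(u, Mul(-1, -1)) = Add(u, 1) = Add(1, u))
Function('U')(s) = Rational(29, 3) (Function('U')(s) = Add(-3, Mul(Rational(1, 3), Add(Mul(6, 5), 8))) = Add(-3, Mul(Rational(1, 3), Add(30, 8))) = Add(-3, Mul(Rational(1, 3), 38)) = Add(-3, Rational(38, 3)) = Rational(29, 3))
Pow(Add(Function('m')(Z), Function('U')(w)), Rational(1, 2)) = Pow(Add(Add(1, 175), Rational(29, 3)), Rational(1, 2)) = Pow(Add(176, Rational(29, 3)), Rational(1, 2)) = Pow(Rational(557, 3), Rational(1, 2)) = Mul(Rational(1, 3), Pow(1671, Rational(1, 2)))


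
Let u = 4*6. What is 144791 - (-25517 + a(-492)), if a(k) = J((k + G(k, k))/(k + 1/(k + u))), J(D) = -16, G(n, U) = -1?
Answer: 170324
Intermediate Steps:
u = 24
a(k) = -16
144791 - (-25517 + a(-492)) = 144791 - (-25517 - 16) = 144791 - 1*(-25533) = 144791 + 25533 = 170324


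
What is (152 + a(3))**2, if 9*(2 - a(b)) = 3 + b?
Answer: 211600/9 ≈ 23511.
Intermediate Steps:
a(b) = 5/3 - b/9 (a(b) = 2 - (3 + b)/9 = 2 + (-1/3 - b/9) = 5/3 - b/9)
(152 + a(3))**2 = (152 + (5/3 - 1/9*3))**2 = (152 + (5/3 - 1/3))**2 = (152 + 4/3)**2 = (460/3)**2 = 211600/9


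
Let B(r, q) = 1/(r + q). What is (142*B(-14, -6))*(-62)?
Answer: 2201/5 ≈ 440.20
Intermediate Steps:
B(r, q) = 1/(q + r)
(142*B(-14, -6))*(-62) = (142/(-6 - 14))*(-62) = (142/(-20))*(-62) = (142*(-1/20))*(-62) = -71/10*(-62) = 2201/5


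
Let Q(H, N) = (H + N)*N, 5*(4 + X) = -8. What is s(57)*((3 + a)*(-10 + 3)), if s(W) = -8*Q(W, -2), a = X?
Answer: 16016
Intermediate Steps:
X = -28/5 (X = -4 + (⅕)*(-8) = -4 - 8/5 = -28/5 ≈ -5.6000)
Q(H, N) = N*(H + N)
a = -28/5 ≈ -5.6000
s(W) = -32 + 16*W (s(W) = -(-16)*(W - 2) = -(-16)*(-2 + W) = -8*(4 - 2*W) = -32 + 16*W)
s(57)*((3 + a)*(-10 + 3)) = (-32 + 16*57)*((3 - 28/5)*(-10 + 3)) = (-32 + 912)*(-13/5*(-7)) = 880*(91/5) = 16016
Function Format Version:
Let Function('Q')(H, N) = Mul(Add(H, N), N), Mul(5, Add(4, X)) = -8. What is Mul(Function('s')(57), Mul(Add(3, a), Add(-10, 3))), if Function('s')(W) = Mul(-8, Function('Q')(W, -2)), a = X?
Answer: 16016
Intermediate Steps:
X = Rational(-28, 5) (X = Add(-4, Mul(Rational(1, 5), -8)) = Add(-4, Rational(-8, 5)) = Rational(-28, 5) ≈ -5.6000)
Function('Q')(H, N) = Mul(N, Add(H, N))
a = Rational(-28, 5) ≈ -5.6000
Function('s')(W) = Add(-32, Mul(16, W)) (Function('s')(W) = Mul(-8, Mul(-2, Add(W, -2))) = Mul(-8, Mul(-2, Add(-2, W))) = Mul(-8, Add(4, Mul(-2, W))) = Add(-32, Mul(16, W)))
Mul(Function('s')(57), Mul(Add(3, a), Add(-10, 3))) = Mul(Add(-32, Mul(16, 57)), Mul(Add(3, Rational(-28, 5)), Add(-10, 3))) = Mul(Add(-32, 912), Mul(Rational(-13, 5), -7)) = Mul(880, Rational(91, 5)) = 16016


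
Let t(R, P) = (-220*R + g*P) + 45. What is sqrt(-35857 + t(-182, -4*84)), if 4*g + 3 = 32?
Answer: 16*sqrt(7) ≈ 42.332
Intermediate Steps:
g = 29/4 (g = -3/4 + (1/4)*32 = -3/4 + 8 = 29/4 ≈ 7.2500)
t(R, P) = 45 - 220*R + 29*P/4 (t(R, P) = (-220*R + 29*P/4) + 45 = 45 - 220*R + 29*P/4)
sqrt(-35857 + t(-182, -4*84)) = sqrt(-35857 + (45 - 220*(-182) + 29*(-4*84)/4)) = sqrt(-35857 + (45 + 40040 + (29/4)*(-336))) = sqrt(-35857 + (45 + 40040 - 2436)) = sqrt(-35857 + 37649) = sqrt(1792) = 16*sqrt(7)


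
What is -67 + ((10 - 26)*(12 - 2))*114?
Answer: -18307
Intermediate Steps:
-67 + ((10 - 26)*(12 - 2))*114 = -67 - 16*10*114 = -67 - 160*114 = -67 - 18240 = -18307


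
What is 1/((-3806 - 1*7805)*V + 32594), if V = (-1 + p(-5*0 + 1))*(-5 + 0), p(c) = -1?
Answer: -1/83516 ≈ -1.1974e-5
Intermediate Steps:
V = 10 (V = (-1 - 1)*(-5 + 0) = -2*(-5) = 10)
1/((-3806 - 1*7805)*V + 32594) = 1/((-3806 - 1*7805)*10 + 32594) = 1/((-3806 - 7805)*10 + 32594) = 1/(-11611*10 + 32594) = 1/(-116110 + 32594) = 1/(-83516) = -1/83516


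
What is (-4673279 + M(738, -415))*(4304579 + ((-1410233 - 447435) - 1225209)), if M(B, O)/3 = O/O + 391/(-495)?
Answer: -314014444194854/55 ≈ -5.7094e+12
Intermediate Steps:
M(B, O) = 104/165 (M(B, O) = 3*(O/O + 391/(-495)) = 3*(1 + 391*(-1/495)) = 3*(1 - 391/495) = 3*(104/495) = 104/165)
(-4673279 + M(738, -415))*(4304579 + ((-1410233 - 447435) - 1225209)) = (-4673279 + 104/165)*(4304579 + ((-1410233 - 447435) - 1225209)) = -771090931*(4304579 + (-1857668 - 1225209))/165 = -771090931*(4304579 - 3082877)/165 = -771090931/165*1221702 = -314014444194854/55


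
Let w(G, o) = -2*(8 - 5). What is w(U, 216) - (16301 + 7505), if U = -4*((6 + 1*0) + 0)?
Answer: -23812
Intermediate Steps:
U = -24 (U = -4*((6 + 0) + 0) = -4*(6 + 0) = -4*6 = -24)
w(G, o) = -6 (w(G, o) = -2*3 = -6)
w(U, 216) - (16301 + 7505) = -6 - (16301 + 7505) = -6 - 1*23806 = -6 - 23806 = -23812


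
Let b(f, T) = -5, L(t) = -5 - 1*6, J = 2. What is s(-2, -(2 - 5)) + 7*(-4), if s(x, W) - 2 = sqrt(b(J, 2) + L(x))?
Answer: -26 + 4*I ≈ -26.0 + 4.0*I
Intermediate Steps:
L(t) = -11 (L(t) = -5 - 6 = -11)
s(x, W) = 2 + 4*I (s(x, W) = 2 + sqrt(-5 - 11) = 2 + sqrt(-16) = 2 + 4*I)
s(-2, -(2 - 5)) + 7*(-4) = (2 + 4*I) + 7*(-4) = (2 + 4*I) - 28 = -26 + 4*I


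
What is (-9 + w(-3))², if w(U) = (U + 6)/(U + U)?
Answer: 361/4 ≈ 90.250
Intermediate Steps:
w(U) = (6 + U)/(2*U) (w(U) = (6 + U)/((2*U)) = (6 + U)*(1/(2*U)) = (6 + U)/(2*U))
(-9 + w(-3))² = (-9 + (½)*(6 - 3)/(-3))² = (-9 + (½)*(-⅓)*3)² = (-9 - ½)² = (-19/2)² = 361/4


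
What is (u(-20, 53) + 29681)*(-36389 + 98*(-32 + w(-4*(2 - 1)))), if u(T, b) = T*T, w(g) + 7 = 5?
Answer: -1194847401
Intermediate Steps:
w(g) = -2 (w(g) = -7 + 5 = -2)
u(T, b) = T**2
(u(-20, 53) + 29681)*(-36389 + 98*(-32 + w(-4*(2 - 1)))) = ((-20)**2 + 29681)*(-36389 + 98*(-32 - 2)) = (400 + 29681)*(-36389 + 98*(-34)) = 30081*(-36389 - 3332) = 30081*(-39721) = -1194847401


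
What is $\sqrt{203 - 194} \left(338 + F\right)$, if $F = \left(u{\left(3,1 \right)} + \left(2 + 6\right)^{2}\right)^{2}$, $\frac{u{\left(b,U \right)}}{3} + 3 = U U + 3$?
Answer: $14481$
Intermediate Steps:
$u{\left(b,U \right)} = 3 U^{2}$ ($u{\left(b,U \right)} = -9 + 3 \left(U U + 3\right) = -9 + 3 \left(U^{2} + 3\right) = -9 + 3 \left(3 + U^{2}\right) = -9 + \left(9 + 3 U^{2}\right) = 3 U^{2}$)
$F = 4489$ ($F = \left(3 \cdot 1^{2} + \left(2 + 6\right)^{2}\right)^{2} = \left(3 \cdot 1 + 8^{2}\right)^{2} = \left(3 + 64\right)^{2} = 67^{2} = 4489$)
$\sqrt{203 - 194} \left(338 + F\right) = \sqrt{203 - 194} \left(338 + 4489\right) = \sqrt{9} \cdot 4827 = 3 \cdot 4827 = 14481$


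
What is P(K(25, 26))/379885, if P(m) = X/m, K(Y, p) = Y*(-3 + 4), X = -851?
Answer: -851/9497125 ≈ -8.9606e-5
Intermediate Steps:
K(Y, p) = Y (K(Y, p) = Y*1 = Y)
P(m) = -851/m
P(K(25, 26))/379885 = -851/25/379885 = -851*1/25*(1/379885) = -851/25*1/379885 = -851/9497125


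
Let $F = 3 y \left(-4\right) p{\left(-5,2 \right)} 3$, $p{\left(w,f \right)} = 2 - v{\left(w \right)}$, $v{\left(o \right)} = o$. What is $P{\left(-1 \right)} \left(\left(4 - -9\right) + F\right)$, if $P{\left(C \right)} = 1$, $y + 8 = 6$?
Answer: $517$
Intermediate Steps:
$y = -2$ ($y = -8 + 6 = -2$)
$p{\left(w,f \right)} = 2 - w$
$F = 504$ ($F = 3 \left(-2\right) \left(-4\right) \left(2 - -5\right) 3 = \left(-6\right) \left(-4\right) \left(2 + 5\right) 3 = 24 \cdot 7 \cdot 3 = 168 \cdot 3 = 504$)
$P{\left(-1 \right)} \left(\left(4 - -9\right) + F\right) = 1 \left(\left(4 - -9\right) + 504\right) = 1 \left(\left(4 + 9\right) + 504\right) = 1 \left(13 + 504\right) = 1 \cdot 517 = 517$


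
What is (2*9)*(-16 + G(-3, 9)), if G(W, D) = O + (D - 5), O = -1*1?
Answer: -234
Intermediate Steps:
O = -1
G(W, D) = -6 + D (G(W, D) = -1 + (D - 5) = -1 + (-5 + D) = -6 + D)
(2*9)*(-16 + G(-3, 9)) = (2*9)*(-16 + (-6 + 9)) = 18*(-16 + 3) = 18*(-13) = -234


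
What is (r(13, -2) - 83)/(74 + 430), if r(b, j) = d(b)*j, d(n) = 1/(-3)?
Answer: -247/1512 ≈ -0.16336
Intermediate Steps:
d(n) = -⅓ (d(n) = 1*(-⅓) = -⅓)
r(b, j) = -j/3
(r(13, -2) - 83)/(74 + 430) = (-⅓*(-2) - 83)/(74 + 430) = (⅔ - 83)/504 = -247/3*1/504 = -247/1512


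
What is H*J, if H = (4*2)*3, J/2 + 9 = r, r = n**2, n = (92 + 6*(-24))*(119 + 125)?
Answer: 7727296080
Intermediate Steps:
n = -12688 (n = (92 - 144)*244 = -52*244 = -12688)
r = 160985344 (r = (-12688)**2 = 160985344)
J = 321970670 (J = -18 + 2*160985344 = -18 + 321970688 = 321970670)
H = 24 (H = 8*3 = 24)
H*J = 24*321970670 = 7727296080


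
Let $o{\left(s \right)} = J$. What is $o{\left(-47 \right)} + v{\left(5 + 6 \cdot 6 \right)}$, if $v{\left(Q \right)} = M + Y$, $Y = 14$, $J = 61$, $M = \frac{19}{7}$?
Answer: $\frac{544}{7} \approx 77.714$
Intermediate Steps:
$M = \frac{19}{7}$ ($M = 19 \cdot \frac{1}{7} = \frac{19}{7} \approx 2.7143$)
$o{\left(s \right)} = 61$
$v{\left(Q \right)} = \frac{117}{7}$ ($v{\left(Q \right)} = \frac{19}{7} + 14 = \frac{117}{7}$)
$o{\left(-47 \right)} + v{\left(5 + 6 \cdot 6 \right)} = 61 + \frac{117}{7} = \frac{544}{7}$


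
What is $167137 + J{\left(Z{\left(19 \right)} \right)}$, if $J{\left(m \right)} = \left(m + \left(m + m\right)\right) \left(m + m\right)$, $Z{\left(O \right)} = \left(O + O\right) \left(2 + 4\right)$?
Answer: $479041$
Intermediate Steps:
$Z{\left(O \right)} = 12 O$ ($Z{\left(O \right)} = 2 O 6 = 12 O$)
$J{\left(m \right)} = 6 m^{2}$ ($J{\left(m \right)} = \left(m + 2 m\right) 2 m = 3 m 2 m = 6 m^{2}$)
$167137 + J{\left(Z{\left(19 \right)} \right)} = 167137 + 6 \left(12 \cdot 19\right)^{2} = 167137 + 6 \cdot 228^{2} = 167137 + 6 \cdot 51984 = 167137 + 311904 = 479041$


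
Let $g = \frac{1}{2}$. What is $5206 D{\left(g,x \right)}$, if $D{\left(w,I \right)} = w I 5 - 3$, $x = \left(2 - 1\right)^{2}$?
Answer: $-2603$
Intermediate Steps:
$x = 1$ ($x = 1^{2} = 1$)
$g = \frac{1}{2} \approx 0.5$
$D{\left(w,I \right)} = -3 + 5 I w$ ($D{\left(w,I \right)} = I w 5 - 3 = 5 I w - 3 = -3 + 5 I w$)
$5206 D{\left(g,x \right)} = 5206 \left(-3 + 5 \cdot 1 \cdot \frac{1}{2}\right) = 5206 \left(-3 + \frac{5}{2}\right) = 5206 \left(- \frac{1}{2}\right) = -2603$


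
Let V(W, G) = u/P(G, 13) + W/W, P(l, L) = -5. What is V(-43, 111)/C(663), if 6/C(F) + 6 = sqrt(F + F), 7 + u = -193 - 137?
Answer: -342/5 + 57*sqrt(1326)/5 ≈ 346.72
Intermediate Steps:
u = -337 (u = -7 + (-193 - 137) = -7 - 330 = -337)
C(F) = 6/(-6 + sqrt(2)*sqrt(F)) (C(F) = 6/(-6 + sqrt(F + F)) = 6/(-6 + sqrt(2*F)) = 6/(-6 + sqrt(2)*sqrt(F)))
V(W, G) = 342/5 (V(W, G) = -337/(-5) + W/W = -337*(-1/5) + 1 = 337/5 + 1 = 342/5)
V(-43, 111)/C(663) = 342/(5*((6/(-6 + sqrt(2)*sqrt(663))))) = 342/(5*((6/(-6 + sqrt(1326))))) = 342*(-1 + sqrt(1326)/6)/5 = -342/5 + 57*sqrt(1326)/5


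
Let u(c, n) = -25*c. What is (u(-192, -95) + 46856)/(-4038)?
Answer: -25828/2019 ≈ -12.792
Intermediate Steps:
(u(-192, -95) + 46856)/(-4038) = (-25*(-192) + 46856)/(-4038) = (4800 + 46856)*(-1/4038) = 51656*(-1/4038) = -25828/2019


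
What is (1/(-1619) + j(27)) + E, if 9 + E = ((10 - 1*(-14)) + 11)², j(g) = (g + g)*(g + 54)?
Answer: 9050209/1619 ≈ 5590.0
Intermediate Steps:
j(g) = 2*g*(54 + g) (j(g) = (2*g)*(54 + g) = 2*g*(54 + g))
E = 1216 (E = -9 + ((10 - 1*(-14)) + 11)² = -9 + ((10 + 14) + 11)² = -9 + (24 + 11)² = -9 + 35² = -9 + 1225 = 1216)
(1/(-1619) + j(27)) + E = (1/(-1619) + 2*27*(54 + 27)) + 1216 = (-1/1619 + 2*27*81) + 1216 = (-1/1619 + 4374) + 1216 = 7081505/1619 + 1216 = 9050209/1619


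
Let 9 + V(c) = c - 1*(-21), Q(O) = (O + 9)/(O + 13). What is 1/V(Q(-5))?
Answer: 2/25 ≈ 0.080000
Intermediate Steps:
Q(O) = (9 + O)/(13 + O)
V(c) = 12 + c (V(c) = -9 + (c - 1*(-21)) = -9 + (c + 21) = -9 + (21 + c) = 12 + c)
1/V(Q(-5)) = 1/(12 + (9 - 5)/(13 - 5)) = 1/(12 + 4/8) = 1/(12 + (1/8)*4) = 1/(12 + 1/2) = 1/(25/2) = 2/25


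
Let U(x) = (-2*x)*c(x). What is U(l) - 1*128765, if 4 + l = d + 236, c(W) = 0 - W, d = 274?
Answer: 383307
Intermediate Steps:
c(W) = -W
l = 506 (l = -4 + (274 + 236) = -4 + 510 = 506)
U(x) = 2*x² (U(x) = (-2*x)*(-x) = 2*x²)
U(l) - 1*128765 = 2*506² - 1*128765 = 2*256036 - 128765 = 512072 - 128765 = 383307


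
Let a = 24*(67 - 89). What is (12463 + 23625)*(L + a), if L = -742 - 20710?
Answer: -793214240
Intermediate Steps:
L = -21452
a = -528 (a = 24*(-22) = -528)
(12463 + 23625)*(L + a) = (12463 + 23625)*(-21452 - 528) = 36088*(-21980) = -793214240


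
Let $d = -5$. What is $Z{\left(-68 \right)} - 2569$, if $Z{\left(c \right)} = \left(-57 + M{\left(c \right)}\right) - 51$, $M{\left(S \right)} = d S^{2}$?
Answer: $-25797$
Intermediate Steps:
$M{\left(S \right)} = - 5 S^{2}$
$Z{\left(c \right)} = -108 - 5 c^{2}$ ($Z{\left(c \right)} = \left(-57 - 5 c^{2}\right) - 51 = -108 - 5 c^{2}$)
$Z{\left(-68 \right)} - 2569 = \left(-108 - 5 \left(-68\right)^{2}\right) - 2569 = \left(-108 - 23120\right) - 2569 = -23228 - 2569 = -25797$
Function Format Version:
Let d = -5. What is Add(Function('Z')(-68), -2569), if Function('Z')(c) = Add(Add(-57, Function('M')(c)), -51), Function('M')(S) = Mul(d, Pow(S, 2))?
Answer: -25797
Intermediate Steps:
Function('M')(S) = Mul(-5, Pow(S, 2))
Function('Z')(c) = Add(-108, Mul(-5, Pow(c, 2))) (Function('Z')(c) = Add(Add(-57, Mul(-5, Pow(c, 2))), -51) = Add(-108, Mul(-5, Pow(c, 2))))
Add(Function('Z')(-68), -2569) = Add(Add(-108, Mul(-5, Pow(-68, 2))), -2569) = Add(Add(-108, Mul(-5, 4624)), -2569) = Add(Add(-108, -23120), -2569) = Add(-23228, -2569) = -25797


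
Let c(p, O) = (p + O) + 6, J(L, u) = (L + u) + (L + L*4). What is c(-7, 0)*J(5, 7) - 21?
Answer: -58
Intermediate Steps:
J(L, u) = u + 6*L (J(L, u) = (L + u) + (L + 4*L) = (L + u) + 5*L = u + 6*L)
c(p, O) = 6 + O + p (c(p, O) = (O + p) + 6 = 6 + O + p)
c(-7, 0)*J(5, 7) - 21 = (6 + 0 - 7)*(7 + 6*5) - 21 = -(7 + 30) - 21 = -1*37 - 21 = -37 - 21 = -58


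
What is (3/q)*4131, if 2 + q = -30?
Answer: -12393/32 ≈ -387.28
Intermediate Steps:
q = -32 (q = -2 - 30 = -32)
(3/q)*4131 = (3/(-32))*4131 = (3*(-1/32))*4131 = -3/32*4131 = -12393/32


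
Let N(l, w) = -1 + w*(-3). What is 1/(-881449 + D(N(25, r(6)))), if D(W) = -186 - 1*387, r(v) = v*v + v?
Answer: -1/882022 ≈ -1.1338e-6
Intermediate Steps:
r(v) = v + v² (r(v) = v² + v = v + v²)
N(l, w) = -1 - 3*w
D(W) = -573 (D(W) = -186 - 387 = -573)
1/(-881449 + D(N(25, r(6)))) = 1/(-881449 - 573) = 1/(-882022) = -1/882022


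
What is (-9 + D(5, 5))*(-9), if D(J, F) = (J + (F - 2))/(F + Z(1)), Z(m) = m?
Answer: 69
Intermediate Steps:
D(J, F) = (-2 + F + J)/(1 + F) (D(J, F) = (J + (F - 2))/(F + 1) = (J + (-2 + F))/(1 + F) = (-2 + F + J)/(1 + F))
(-9 + D(5, 5))*(-9) = (-9 + (-2 + 5 + 5)/(1 + 5))*(-9) = (-9 + 8/6)*(-9) = (-9 + (⅙)*8)*(-9) = (-9 + 4/3)*(-9) = -23/3*(-9) = 69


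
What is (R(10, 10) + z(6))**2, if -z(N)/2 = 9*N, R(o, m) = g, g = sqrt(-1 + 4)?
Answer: (108 - sqrt(3))**2 ≈ 11293.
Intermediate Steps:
g = sqrt(3) ≈ 1.7320
R(o, m) = sqrt(3)
z(N) = -18*N
(R(10, 10) + z(6))**2 = (sqrt(3) - 18*6)**2 = (sqrt(3) - 108)**2 = (-108 + sqrt(3))**2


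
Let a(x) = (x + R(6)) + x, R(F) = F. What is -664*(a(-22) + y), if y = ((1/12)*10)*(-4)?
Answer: 82336/3 ≈ 27445.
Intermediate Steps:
y = -10/3 (y = ((1*(1/12))*10)*(-4) = ((1/12)*10)*(-4) = (⅚)*(-4) = -10/3 ≈ -3.3333)
a(x) = 6 + 2*x (a(x) = (x + 6) + x = (6 + x) + x = 6 + 2*x)
-664*(a(-22) + y) = -664*((6 + 2*(-22)) - 10/3) = -664*((6 - 44) - 10/3) = -664*(-38 - 10/3) = -664*(-124/3) = 82336/3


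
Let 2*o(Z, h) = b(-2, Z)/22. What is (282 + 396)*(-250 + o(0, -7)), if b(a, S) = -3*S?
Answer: -169500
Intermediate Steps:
o(Z, h) = -3*Z/44 (o(Z, h) = (-3*Z/22)/2 = -3*Z/44)
(282 + 396)*(-250 + o(0, -7)) = (282 + 396)*(-250 - 3/44*0) = 678*(-250 + 0) = 678*(-250) = -169500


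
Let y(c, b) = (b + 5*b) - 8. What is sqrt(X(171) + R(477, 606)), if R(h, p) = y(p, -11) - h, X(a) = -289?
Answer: 2*I*sqrt(210) ≈ 28.983*I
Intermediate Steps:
y(c, b) = -8 + 6*b (y(c, b) = 6*b - 8 = -8 + 6*b)
R(h, p) = -74 - h (R(h, p) = (-8 + 6*(-11)) - h = (-8 - 66) - h = -74 - h)
sqrt(X(171) + R(477, 606)) = sqrt(-289 + (-74 - 1*477)) = sqrt(-289 + (-74 - 477)) = sqrt(-289 - 551) = sqrt(-840) = 2*I*sqrt(210)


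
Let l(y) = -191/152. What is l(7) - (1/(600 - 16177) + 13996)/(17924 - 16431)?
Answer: -37580369083/3534982072 ≈ -10.631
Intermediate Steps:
l(y) = -191/152 (l(y) = -191*1/152 = -191/152)
l(7) - (1/(600 - 16177) + 13996)/(17924 - 16431) = -191/152 - (1/(600 - 16177) + 13996)/(17924 - 16431) = -191/152 - (1/(-15577) + 13996)/1493 = -191/152 - (-1/15577 + 13996)/1493 = -191/152 - 218015691/(15577*1493) = -191/152 - 1*218015691/23256461 = -191/152 - 218015691/23256461 = -37580369083/3534982072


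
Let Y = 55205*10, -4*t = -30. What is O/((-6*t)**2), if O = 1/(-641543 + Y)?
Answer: -1/181223325 ≈ -5.5181e-9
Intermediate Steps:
t = 15/2 (t = -1/4*(-30) = 15/2 ≈ 7.5000)
Y = 552050
O = -1/89493 (O = 1/(-641543 + 552050) = 1/(-89493) = -1/89493 ≈ -1.1174e-5)
O/((-6*t)**2) = -1/(89493*((-6*15/2)**2)) = -1/(89493*((-45)**2)) = -1/89493/2025 = -1/89493*1/2025 = -1/181223325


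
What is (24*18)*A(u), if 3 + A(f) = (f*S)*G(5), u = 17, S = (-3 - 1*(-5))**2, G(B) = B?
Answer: 145584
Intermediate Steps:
S = 4 (S = (-3 + 5)**2 = 2**2 = 4)
A(f) = -3 + 20*f (A(f) = -3 + (f*4)*5 = -3 + (4*f)*5 = -3 + 20*f)
(24*18)*A(u) = (24*18)*(-3 + 20*17) = 432*(-3 + 340) = 432*337 = 145584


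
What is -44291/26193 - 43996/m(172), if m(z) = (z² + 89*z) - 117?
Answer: -1045172251/390930525 ≈ -2.6735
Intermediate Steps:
m(z) = -117 + z² + 89*z
-44291/26193 - 43996/m(172) = -44291/26193 - 43996/(-117 + 172² + 89*172) = -44291*1/26193 - 43996/(-117 + 29584 + 15308) = -44291/26193 - 43996/44775 = -1045172251/390930525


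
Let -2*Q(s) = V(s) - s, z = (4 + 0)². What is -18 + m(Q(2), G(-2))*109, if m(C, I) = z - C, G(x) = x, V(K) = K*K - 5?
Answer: 3125/2 ≈ 1562.5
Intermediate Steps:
z = 16 (z = 4² = 16)
V(K) = -5 + K² (V(K) = K² - 5 = -5 + K²)
Q(s) = 5/2 + s/2 - s²/2 (Q(s) = -((-5 + s²) - s)/2 = -(-5 + s² - s)/2 = 5/2 + s/2 - s²/2)
m(C, I) = 16 - C
-18 + m(Q(2), G(-2))*109 = -18 + (16 - (5/2 + (½)*2 - ½*2²))*109 = -18 + (16 - (5/2 + 1 - ½*4))*109 = -18 + (16 - (5/2 + 1 - 2))*109 = -18 + (16 - 1*3/2)*109 = -18 + (16 - 3/2)*109 = -18 + (29/2)*109 = -18 + 3161/2 = 3125/2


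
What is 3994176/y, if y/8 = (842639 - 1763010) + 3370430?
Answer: 499272/2450059 ≈ 0.20378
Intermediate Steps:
y = 19600472 (y = 8*((842639 - 1763010) + 3370430) = 8*(-920371 + 3370430) = 8*2450059 = 19600472)
3994176/y = 3994176/19600472 = 3994176*(1/19600472) = 499272/2450059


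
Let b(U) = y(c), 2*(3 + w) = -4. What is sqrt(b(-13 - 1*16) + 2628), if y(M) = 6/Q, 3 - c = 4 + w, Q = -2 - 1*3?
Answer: sqrt(65670)/5 ≈ 51.252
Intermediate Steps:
Q = -5 (Q = -2 - 3 = -5)
w = -5 (w = -3 + (1/2)*(-4) = -3 - 2 = -5)
c = 4 (c = 3 - (4 - 5) = 3 - 1*(-1) = 3 + 1 = 4)
y(M) = -6/5 (y(M) = 6/(-5) = 6*(-1/5) = -6/5)
b(U) = -6/5
sqrt(b(-13 - 1*16) + 2628) = sqrt(-6/5 + 2628) = sqrt(13134/5) = sqrt(65670)/5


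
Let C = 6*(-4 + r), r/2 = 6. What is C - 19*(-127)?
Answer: 2461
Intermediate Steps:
r = 12 (r = 2*6 = 12)
C = 48 (C = 6*(-4 + 12) = 6*8 = 48)
C - 19*(-127) = 48 - 19*(-127) = 48 + 2413 = 2461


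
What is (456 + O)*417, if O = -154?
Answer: 125934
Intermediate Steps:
(456 + O)*417 = (456 - 154)*417 = 302*417 = 125934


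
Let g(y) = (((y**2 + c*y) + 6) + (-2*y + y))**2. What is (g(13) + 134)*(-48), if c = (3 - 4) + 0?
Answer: -1072080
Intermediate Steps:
c = -1 (c = -1 + 0 = -1)
g(y) = (6 + y**2 - 2*y)**2 (g(y) = (((y**2 - y) + 6) + (-2*y + y))**2 = ((6 + y**2 - y) - y)**2 = (6 + y**2 - 2*y)**2)
(g(13) + 134)*(-48) = ((6 + 13**2 - 2*13)**2 + 134)*(-48) = ((6 + 169 - 26)**2 + 134)*(-48) = (149**2 + 134)*(-48) = (22201 + 134)*(-48) = 22335*(-48) = -1072080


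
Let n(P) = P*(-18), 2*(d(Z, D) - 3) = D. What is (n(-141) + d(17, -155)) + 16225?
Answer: 37377/2 ≈ 18689.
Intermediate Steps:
d(Z, D) = 3 + D/2
n(P) = -18*P
(n(-141) + d(17, -155)) + 16225 = (-18*(-141) + (3 + (½)*(-155))) + 16225 = (2538 + (3 - 155/2)) + 16225 = (2538 - 149/2) + 16225 = 4927/2 + 16225 = 37377/2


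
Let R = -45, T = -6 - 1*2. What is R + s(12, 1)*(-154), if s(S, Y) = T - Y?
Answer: 1341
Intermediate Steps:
T = -8 (T = -6 - 2 = -8)
s(S, Y) = -8 - Y
R + s(12, 1)*(-154) = -45 + (-8 - 1*1)*(-154) = -45 + (-8 - 1)*(-154) = -45 - 9*(-154) = -45 + 1386 = 1341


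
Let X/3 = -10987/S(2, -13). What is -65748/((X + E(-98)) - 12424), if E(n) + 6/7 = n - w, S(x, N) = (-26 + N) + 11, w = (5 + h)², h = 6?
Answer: 1840944/321067 ≈ 5.7338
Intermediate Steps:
w = 121 (w = (5 + 6)² = 11² = 121)
S(x, N) = -15 + N
X = 32961/28 (X = 3*(-10987/(-15 - 13)) = 3*(-10987/(-28)) = 3*(-10987*(-1/28)) = 3*(10987/28) = 32961/28 ≈ 1177.2)
E(n) = -853/7 + n (E(n) = -6/7 + (n - 1*121) = -6/7 + (n - 121) = -6/7 + (-121 + n) = -853/7 + n)
-65748/((X + E(-98)) - 12424) = -65748/((32961/28 + (-853/7 - 98)) - 12424) = -65748/((32961/28 - 1539/7) - 12424) = -65748/(26805/28 - 12424) = -65748/(-321067/28) = -65748*(-28/321067) = 1840944/321067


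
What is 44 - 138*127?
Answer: -17482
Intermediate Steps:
44 - 138*127 = 44 - 17526 = -17482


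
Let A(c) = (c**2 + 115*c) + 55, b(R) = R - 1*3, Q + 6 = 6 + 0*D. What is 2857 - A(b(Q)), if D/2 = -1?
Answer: 3138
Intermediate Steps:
D = -2 (D = 2*(-1) = -2)
Q = 0 (Q = -6 + (6 + 0*(-2)) = -6 + (6 + 0) = -6 + 6 = 0)
b(R) = -3 + R (b(R) = R - 3 = -3 + R)
A(c) = 55 + c**2 + 115*c
2857 - A(b(Q)) = 2857 - (55 + (-3 + 0)**2 + 115*(-3 + 0)) = 2857 - (55 + (-3)**2 + 115*(-3)) = 2857 - (55 + 9 - 345) = 2857 - 1*(-281) = 2857 + 281 = 3138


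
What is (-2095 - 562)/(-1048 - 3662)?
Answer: 2657/4710 ≈ 0.56412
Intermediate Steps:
(-2095 - 562)/(-1048 - 3662) = -2657/(-4710) = -2657*(-1/4710) = 2657/4710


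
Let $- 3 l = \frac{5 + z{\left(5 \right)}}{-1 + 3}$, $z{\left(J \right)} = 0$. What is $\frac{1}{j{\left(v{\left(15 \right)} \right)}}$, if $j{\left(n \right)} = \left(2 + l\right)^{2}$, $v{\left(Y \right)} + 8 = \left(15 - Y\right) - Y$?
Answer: $\frac{36}{49} \approx 0.73469$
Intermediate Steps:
$l = - \frac{5}{6}$ ($l = - \frac{\left(5 + 0\right) \frac{1}{-1 + 3}}{3} = - \frac{5 \cdot \frac{1}{2}}{3} = \left(- \frac{1}{3}\right) \frac{5}{2} = - \frac{5}{6} \approx -0.83333$)
$v{\left(Y \right)} = 7 - 2 Y$ ($v{\left(Y \right)} = -8 - \left(-15 + 2 Y\right) = 7 - 2 Y$)
$j{\left(n \right)} = \frac{49}{36}$ ($j{\left(n \right)} = \left(2 - \frac{5}{6}\right)^{2} = \left(\frac{7}{6}\right)^{2} = \frac{49}{36}$)
$\frac{1}{j{\left(v{\left(15 \right)} \right)}} = \frac{1}{\frac{49}{36}} = \frac{36}{49}$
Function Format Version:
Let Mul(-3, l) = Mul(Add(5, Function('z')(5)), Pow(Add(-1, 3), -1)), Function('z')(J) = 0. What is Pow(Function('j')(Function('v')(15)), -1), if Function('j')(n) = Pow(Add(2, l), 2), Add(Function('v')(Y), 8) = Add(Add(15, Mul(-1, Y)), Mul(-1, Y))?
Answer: Rational(36, 49) ≈ 0.73469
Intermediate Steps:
l = Rational(-5, 6) (l = Mul(Rational(-1, 3), Mul(Add(5, 0), Pow(Add(-1, 3), -1))) = Mul(Rational(-1, 3), Mul(5, Pow(2, -1))) = Mul(Rational(-1, 3), Mul(5, Rational(1, 2))) = Mul(Rational(-1, 3), Rational(5, 2)) = Rational(-5, 6) ≈ -0.83333)
Function('v')(Y) = Add(7, Mul(-2, Y)) (Function('v')(Y) = Add(-8, Add(Add(15, Mul(-1, Y)), Mul(-1, Y))) = Add(-8, Add(15, Mul(-2, Y))) = Add(7, Mul(-2, Y)))
Function('j')(n) = Rational(49, 36) (Function('j')(n) = Pow(Add(2, Rational(-5, 6)), 2) = Pow(Rational(7, 6), 2) = Rational(49, 36))
Pow(Function('j')(Function('v')(15)), -1) = Pow(Rational(49, 36), -1) = Rational(36, 49)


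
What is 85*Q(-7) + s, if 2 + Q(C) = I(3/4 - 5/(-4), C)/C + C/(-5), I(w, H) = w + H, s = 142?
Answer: 1062/7 ≈ 151.71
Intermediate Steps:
I(w, H) = H + w
Q(C) = -2 - C/5 + (2 + C)/C (Q(C) = -2 + ((C + (3/4 - 5/(-4)))/C + C/(-5)) = -2 + ((C + (3*(¼) - 5*(-¼)))/C + C*(-⅕)) = -2 + ((C + (¾ + 5/4))/C - C/5) = -2 + ((C + 2)/C - C/5) = -2 + ((2 + C)/C - C/5) = -2 + (-C/5 + (2 + C)/C) = -2 - C/5 + (2 + C)/C)
85*Q(-7) + s = 85*(-1 + 2/(-7) - ⅕*(-7)) + 142 = 85*(-1 + 2*(-⅐) + 7/5) + 142 = 85*(-1 - 2/7 + 7/5) + 142 = 85*(4/35) + 142 = 68/7 + 142 = 1062/7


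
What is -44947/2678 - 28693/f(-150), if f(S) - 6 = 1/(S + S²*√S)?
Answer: -5019006105454360321/1045854952051754 - 461137500*I*√6/390535829743 ≈ -4799.0 - 0.0028923*I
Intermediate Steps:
f(S) = 6 + 1/(S + S^(5/2)) (f(S) = 6 + 1/(S + S²*√S) = 6 + 1/(S + S^(5/2)))
-44947/2678 - 28693/f(-150) = -44947/2678 - 28693*(-150 + (-150)^(5/2))/(1 + 6*(-150) + 6*(-150)^(5/2)) = -44947*1/2678 - 28693*(-150 + 112500*I*√6)/(1 - 900 + 6*(112500*I*√6)) = -44947/2678 - 28693*(-150 + 112500*I*√6)/(1 - 900 + 675000*I*√6) = -44947/2678 - 28693*(-150 + 112500*I*√6)/(-899 + 675000*I*√6)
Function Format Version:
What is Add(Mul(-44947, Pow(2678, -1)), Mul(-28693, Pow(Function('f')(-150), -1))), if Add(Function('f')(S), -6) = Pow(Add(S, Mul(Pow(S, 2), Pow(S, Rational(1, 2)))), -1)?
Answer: Add(Rational(-5019006105454360321, 1045854952051754), Mul(Rational(-461137500, 390535829743), I, Pow(6, Rational(1, 2)))) ≈ Add(-4799.0, Mul(-0.0028923, I))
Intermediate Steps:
Function('f')(S) = Add(6, Pow(Add(S, Pow(S, Rational(5, 2))), -1)) (Function('f')(S) = Add(6, Pow(Add(S, Mul(Pow(S, 2), Pow(S, Rational(1, 2)))), -1)) = Add(6, Pow(Add(S, Pow(S, Rational(5, 2))), -1)))
Add(Mul(-44947, Pow(2678, -1)), Mul(-28693, Pow(Function('f')(-150), -1))) = Add(Mul(-44947, Pow(2678, -1)), Mul(-28693, Pow(Mul(Pow(Add(-150, Pow(-150, Rational(5, 2))), -1), Add(1, Mul(6, -150), Mul(6, Pow(-150, Rational(5, 2))))), -1))) = Add(Mul(-44947, Rational(1, 2678)), Mul(-28693, Pow(Mul(Pow(Add(-150, Mul(112500, I, Pow(6, Rational(1, 2)))), -1), Add(1, -900, Mul(6, Mul(112500, I, Pow(6, Rational(1, 2)))))), -1))) = Add(Rational(-44947, 2678), Mul(-28693, Pow(Mul(Pow(Add(-150, Mul(112500, I, Pow(6, Rational(1, 2)))), -1), Add(1, -900, Mul(675000, I, Pow(6, Rational(1, 2))))), -1))) = Add(Rational(-44947, 2678), Mul(-28693, Pow(Mul(Pow(Add(-150, Mul(112500, I, Pow(6, Rational(1, 2)))), -1), Add(-899, Mul(675000, I, Pow(6, Rational(1, 2))))), -1))) = Add(Rational(-44947, 2678), Mul(-28693, Mul(Pow(Add(-899, Mul(675000, I, Pow(6, Rational(1, 2)))), -1), Add(-150, Mul(112500, I, Pow(6, Rational(1, 2))))))) = Add(Rational(-44947, 2678), Mul(-28693, Pow(Add(-899, Mul(675000, I, Pow(6, Rational(1, 2)))), -1), Add(-150, Mul(112500, I, Pow(6, Rational(1, 2))))))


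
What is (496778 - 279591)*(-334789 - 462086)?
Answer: -173070890625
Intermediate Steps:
(496778 - 279591)*(-334789 - 462086) = 217187*(-796875) = -173070890625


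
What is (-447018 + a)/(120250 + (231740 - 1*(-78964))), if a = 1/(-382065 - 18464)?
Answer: -179043672523/172609574666 ≈ -1.0373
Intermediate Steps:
a = -1/400529 (a = 1/(-400529) = -1/400529 ≈ -2.4967e-6)
(-447018 + a)/(120250 + (231740 - 1*(-78964))) = (-447018 - 1/400529)/(120250 + (231740 - 1*(-78964))) = -179043672523/(400529*(120250 + (231740 + 78964))) = -179043672523/(400529*(120250 + 310704)) = -179043672523/400529/430954 = -179043672523/400529*1/430954 = -179043672523/172609574666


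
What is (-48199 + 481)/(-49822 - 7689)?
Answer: 47718/57511 ≈ 0.82972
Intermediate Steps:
(-48199 + 481)/(-49822 - 7689) = -47718/(-57511) = -47718*(-1/57511) = 47718/57511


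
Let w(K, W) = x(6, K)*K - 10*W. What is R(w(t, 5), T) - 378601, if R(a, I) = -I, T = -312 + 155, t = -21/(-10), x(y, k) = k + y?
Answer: -378444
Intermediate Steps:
t = 21/10 (t = -21*(-⅒) = 21/10 ≈ 2.1000)
T = -157
w(K, W) = -10*W + K*(6 + K) (w(K, W) = (K + 6)*K - 10*W = (6 + K)*K - 10*W = K*(6 + K) - 10*W = -10*W + K*(6 + K))
R(w(t, 5), T) - 378601 = -1*(-157) - 378601 = 157 - 378601 = -378444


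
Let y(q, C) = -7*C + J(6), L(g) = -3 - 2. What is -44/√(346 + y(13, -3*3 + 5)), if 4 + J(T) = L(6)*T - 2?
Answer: -22*√2/13 ≈ -2.3933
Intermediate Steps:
L(g) = -5
J(T) = -6 - 5*T (J(T) = -4 + (-5*T - 2) = -4 + (-2 - 5*T) = -6 - 5*T)
y(q, C) = -36 - 7*C (y(q, C) = -7*C + (-6 - 5*6) = -7*C + (-6 - 30) = -7*C - 36 = -36 - 7*C)
-44/√(346 + y(13, -3*3 + 5)) = -44/√(346 + (-36 - 7*(-3*3 + 5))) = -44/√(346 + (-36 - 7*(-9 + 5))) = -44/√(346 + (-36 - 7*(-4))) = -44/√(346 + (-36 + 28)) = -44/√(346 - 8) = -44*√2/26 = -22*√2/13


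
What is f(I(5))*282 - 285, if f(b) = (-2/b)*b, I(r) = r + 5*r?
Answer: -849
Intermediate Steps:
I(r) = 6*r
f(b) = -2
f(I(5))*282 - 285 = -2*282 - 285 = -564 - 285 = -849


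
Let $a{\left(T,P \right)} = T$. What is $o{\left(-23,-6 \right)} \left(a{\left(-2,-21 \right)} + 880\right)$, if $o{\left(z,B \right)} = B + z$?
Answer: $-25462$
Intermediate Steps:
$o{\left(-23,-6 \right)} \left(a{\left(-2,-21 \right)} + 880\right) = \left(-6 - 23\right) \left(-2 + 880\right) = \left(-29\right) 878 = -25462$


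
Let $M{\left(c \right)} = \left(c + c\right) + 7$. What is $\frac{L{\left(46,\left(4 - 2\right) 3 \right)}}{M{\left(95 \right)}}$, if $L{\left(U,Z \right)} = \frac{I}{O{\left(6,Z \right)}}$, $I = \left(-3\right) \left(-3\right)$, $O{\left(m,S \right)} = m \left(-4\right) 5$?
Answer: $- \frac{3}{7880} \approx -0.00038071$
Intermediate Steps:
$O{\left(m,S \right)} = - 20 m$ ($O{\left(m,S \right)} = - 4 m 5 = - 20 m$)
$I = 9$
$M{\left(c \right)} = 7 + 2 c$ ($M{\left(c \right)} = 2 c + 7 = 7 + 2 c$)
$L{\left(U,Z \right)} = - \frac{3}{40}$ ($L{\left(U,Z \right)} = \frac{9}{\left(-20\right) 6} = \frac{9}{-120} = 9 \left(- \frac{1}{120}\right) = - \frac{3}{40}$)
$\frac{L{\left(46,\left(4 - 2\right) 3 \right)}}{M{\left(95 \right)}} = - \frac{3}{40 \left(7 + 2 \cdot 95\right)} = - \frac{3}{40 \left(7 + 190\right)} = - \frac{3}{40 \cdot 197} = \left(- \frac{3}{40}\right) \frac{1}{197} = - \frac{3}{7880}$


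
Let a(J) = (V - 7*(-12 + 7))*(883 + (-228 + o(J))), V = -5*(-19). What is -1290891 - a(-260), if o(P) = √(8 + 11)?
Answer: -1376041 - 130*√19 ≈ -1.3766e+6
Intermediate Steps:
o(P) = √19
V = 95
a(J) = 85150 + 130*√19 (a(J) = (95 - 7*(-12 + 7))*(883 + (-228 + √19)) = (95 - 7*(-5))*(655 + √19) = (95 + 35)*(655 + √19) = 130*(655 + √19) = 85150 + 130*√19)
-1290891 - a(-260) = -1290891 - (85150 + 130*√19) = -1290891 + (-85150 - 130*√19) = -1376041 - 130*√19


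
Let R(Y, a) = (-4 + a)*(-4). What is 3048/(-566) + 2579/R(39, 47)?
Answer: -991985/48676 ≈ -20.379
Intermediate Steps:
R(Y, a) = 16 - 4*a
3048/(-566) + 2579/R(39, 47) = 3048/(-566) + 2579/(16 - 4*47) = 3048*(-1/566) + 2579/(16 - 188) = -1524/283 + 2579/(-172) = -1524/283 + 2579*(-1/172) = -1524/283 - 2579/172 = -991985/48676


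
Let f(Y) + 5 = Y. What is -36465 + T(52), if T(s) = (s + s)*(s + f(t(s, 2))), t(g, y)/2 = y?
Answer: -31161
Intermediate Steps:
t(g, y) = 2*y
f(Y) = -5 + Y
T(s) = 2*s*(-1 + s) (T(s) = (s + s)*(s + (-5 + 2*2)) = (2*s)*(s + (-5 + 4)) = (2*s)*(s - 1) = (2*s)*(-1 + s) = 2*s*(-1 + s))
-36465 + T(52) = -36465 + 2*52*(-1 + 52) = -36465 + 2*52*51 = -36465 + 5304 = -31161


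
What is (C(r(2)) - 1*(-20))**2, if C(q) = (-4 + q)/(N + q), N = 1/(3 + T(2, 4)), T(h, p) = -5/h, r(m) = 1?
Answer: 361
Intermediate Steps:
N = 2 (N = 1/(3 - 5/2) = 1/(1/2) = 2)
C(q) = (-4 + q)/(2 + q)
(C(r(2)) - 1*(-20))**2 = ((-4 + 1)/(2 + 1) - 1*(-20))**2 = (-3/3 + 20)**2 = ((1/3)*(-3) + 20)**2 = (-1 + 20)**2 = 19**2 = 361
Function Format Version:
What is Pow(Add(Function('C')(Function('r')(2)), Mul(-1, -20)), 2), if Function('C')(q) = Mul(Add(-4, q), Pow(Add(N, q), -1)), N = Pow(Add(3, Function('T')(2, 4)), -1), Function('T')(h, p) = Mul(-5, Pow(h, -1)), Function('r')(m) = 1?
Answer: 361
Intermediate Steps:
N = 2 (N = Pow(Add(3, Mul(-5, Pow(2, -1))), -1) = Pow(Add(3, Mul(-5, Rational(1, 2))), -1) = Pow(Add(3, Rational(-5, 2)), -1) = Pow(Rational(1, 2), -1) = 2)
Function('C')(q) = Mul(Pow(Add(2, q), -1), Add(-4, q)) (Function('C')(q) = Mul(Add(-4, q), Pow(Add(2, q), -1)) = Mul(Pow(Add(2, q), -1), Add(-4, q)))
Pow(Add(Function('C')(Function('r')(2)), Mul(-1, -20)), 2) = Pow(Add(Mul(Pow(Add(2, 1), -1), Add(-4, 1)), Mul(-1, -20)), 2) = Pow(Add(Mul(Pow(3, -1), -3), 20), 2) = Pow(Add(Mul(Rational(1, 3), -3), 20), 2) = Pow(Add(-1, 20), 2) = Pow(19, 2) = 361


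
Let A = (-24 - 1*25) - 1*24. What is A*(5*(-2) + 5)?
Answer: 365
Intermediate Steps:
A = -73 (A = (-24 - 25) - 24 = -49 - 24 = -73)
A*(5*(-2) + 5) = -73*(5*(-2) + 5) = -73*(-10 + 5) = -73*(-5) = 365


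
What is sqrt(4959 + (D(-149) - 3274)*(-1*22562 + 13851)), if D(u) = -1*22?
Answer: sqrt(28716415) ≈ 5358.8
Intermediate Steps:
D(u) = -22
sqrt(4959 + (D(-149) - 3274)*(-1*22562 + 13851)) = sqrt(4959 + (-22 - 3274)*(-1*22562 + 13851)) = sqrt(4959 - 3296*(-22562 + 13851)) = sqrt(4959 - 3296*(-8711)) = sqrt(4959 + 28711456) = sqrt(28716415)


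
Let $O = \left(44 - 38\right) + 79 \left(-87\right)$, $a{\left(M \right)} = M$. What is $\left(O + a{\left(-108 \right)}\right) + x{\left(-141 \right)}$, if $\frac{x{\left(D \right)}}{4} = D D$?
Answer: $72549$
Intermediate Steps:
$x{\left(D \right)} = 4 D^{2}$ ($x{\left(D \right)} = 4 D D = 4 D^{2}$)
$O = -6867$ ($O = 6 - 6873 = -6867$)
$\left(O + a{\left(-108 \right)}\right) + x{\left(-141 \right)} = \left(-6867 - 108\right) + 4 \left(-141\right)^{2} = -6975 + 4 \cdot 19881 = -6975 + 79524 = 72549$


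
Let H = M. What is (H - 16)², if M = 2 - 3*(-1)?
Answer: 121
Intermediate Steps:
M = 5 (M = 2 + 3 = 5)
H = 5
(H - 16)² = (5 - 16)² = (-11)² = 121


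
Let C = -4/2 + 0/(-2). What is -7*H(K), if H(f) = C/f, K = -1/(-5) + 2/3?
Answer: 210/13 ≈ 16.154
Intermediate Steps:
K = 13/15 (K = -1*(-⅕) + 2*(⅓) = ⅕ + ⅔ = 13/15 ≈ 0.86667)
C = -2 (C = -4*½ + 0*(-½) = -2 + 0 = -2)
H(f) = -2/f
-7*H(K) = -(-14)/13/15 = -(-14)*15/13 = -7*(-30/13) = 210/13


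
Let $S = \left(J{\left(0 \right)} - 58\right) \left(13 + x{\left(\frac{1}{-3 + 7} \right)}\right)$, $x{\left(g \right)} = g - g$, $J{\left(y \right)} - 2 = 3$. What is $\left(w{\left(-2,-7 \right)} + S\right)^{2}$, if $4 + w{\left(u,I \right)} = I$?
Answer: $490000$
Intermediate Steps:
$w{\left(u,I \right)} = -4 + I$
$J{\left(y \right)} = 5$ ($J{\left(y \right)} = 2 + 3 = 5$)
$x{\left(g \right)} = 0$
$S = -689$ ($S = \left(5 - 58\right) \left(13 + 0\right) = \left(-53\right) 13 = -689$)
$\left(w{\left(-2,-7 \right)} + S\right)^{2} = \left(\left(-4 - 7\right) - 689\right)^{2} = \left(-11 - 689\right)^{2} = \left(-700\right)^{2} = 490000$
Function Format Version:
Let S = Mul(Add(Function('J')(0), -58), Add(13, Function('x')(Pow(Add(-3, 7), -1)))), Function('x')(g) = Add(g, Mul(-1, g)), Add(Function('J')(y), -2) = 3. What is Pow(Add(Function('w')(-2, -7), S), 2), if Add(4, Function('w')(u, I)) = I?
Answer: 490000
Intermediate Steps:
Function('w')(u, I) = Add(-4, I)
Function('J')(y) = 5 (Function('J')(y) = Add(2, 3) = 5)
Function('x')(g) = 0
S = -689 (S = Mul(Add(5, -58), Add(13, 0)) = Mul(-53, 13) = -689)
Pow(Add(Function('w')(-2, -7), S), 2) = Pow(Add(Add(-4, -7), -689), 2) = Pow(Add(-11, -689), 2) = Pow(-700, 2) = 490000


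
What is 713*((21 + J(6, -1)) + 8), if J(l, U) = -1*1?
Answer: 19964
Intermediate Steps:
J(l, U) = -1
713*((21 + J(6, -1)) + 8) = 713*((21 - 1) + 8) = 713*(20 + 8) = 713*28 = 19964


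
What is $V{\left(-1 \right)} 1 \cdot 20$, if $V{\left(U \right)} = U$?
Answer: $-20$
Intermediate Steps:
$V{\left(-1 \right)} 1 \cdot 20 = \left(-1\right) 1 \cdot 20 = \left(-1\right) 20 = -20$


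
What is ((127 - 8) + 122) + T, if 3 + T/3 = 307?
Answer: 1153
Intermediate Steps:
T = 912 (T = -9 + 3*307 = -9 + 921 = 912)
((127 - 8) + 122) + T = ((127 - 8) + 122) + 912 = (119 + 122) + 912 = 241 + 912 = 1153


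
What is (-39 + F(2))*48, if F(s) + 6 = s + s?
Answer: -1968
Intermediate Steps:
F(s) = -6 + 2*s (F(s) = -6 + (s + s) = -6 + 2*s)
(-39 + F(2))*48 = (-39 + (-6 + 2*2))*48 = (-39 + (-6 + 4))*48 = (-39 - 2)*48 = -41*48 = -1968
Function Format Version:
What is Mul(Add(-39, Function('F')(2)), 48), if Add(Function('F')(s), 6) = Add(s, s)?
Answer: -1968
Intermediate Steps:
Function('F')(s) = Add(-6, Mul(2, s)) (Function('F')(s) = Add(-6, Add(s, s)) = Add(-6, Mul(2, s)))
Mul(Add(-39, Function('F')(2)), 48) = Mul(Add(-39, Add(-6, Mul(2, 2))), 48) = Mul(Add(-39, Add(-6, 4)), 48) = Mul(Add(-39, -2), 48) = Mul(-41, 48) = -1968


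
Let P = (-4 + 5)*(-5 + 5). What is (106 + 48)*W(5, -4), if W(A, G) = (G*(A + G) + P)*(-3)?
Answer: 1848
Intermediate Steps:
P = 0 (P = 1*0 = 0)
W(A, G) = -3*G*(A + G) (W(A, G) = (G*(A + G) + 0)*(-3) = (G*(A + G))*(-3) = -3*G*(A + G))
(106 + 48)*W(5, -4) = (106 + 48)*(3*(-4)*(-1*5 - 1*(-4))) = 154*(3*(-4)*(-5 + 4)) = 154*(3*(-4)*(-1)) = 154*12 = 1848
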